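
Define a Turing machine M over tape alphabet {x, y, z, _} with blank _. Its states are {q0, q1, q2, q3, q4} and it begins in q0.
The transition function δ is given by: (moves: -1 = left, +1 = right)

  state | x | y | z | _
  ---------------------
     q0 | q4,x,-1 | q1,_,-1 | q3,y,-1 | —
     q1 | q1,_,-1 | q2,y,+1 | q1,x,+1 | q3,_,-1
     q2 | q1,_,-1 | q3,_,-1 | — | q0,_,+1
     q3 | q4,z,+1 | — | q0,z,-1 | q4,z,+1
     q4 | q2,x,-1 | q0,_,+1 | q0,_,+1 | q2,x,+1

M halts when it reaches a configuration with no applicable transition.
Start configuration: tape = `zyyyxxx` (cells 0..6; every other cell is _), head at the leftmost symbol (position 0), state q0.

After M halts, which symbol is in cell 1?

state=q0 head=0 tape=__[z]yyyxxx   (q0,z)→(q3,y,-1)
state=q3 head=-1 tape=_[_]yyyyxxx   (q3,_)→(q4,z,+1)
state=q4 head=0 tape=_z[y]yyyxxx   (q4,y)→(q0,_,+1)
state=q0 head=1 tape=_z_[y]yyxxx   (q0,y)→(q1,_,-1)
state=q1 head=0 tape=_z[_]_yyxxx   (q1,_)→(q3,_,-1)
state=q3 head=-1 tape=_[z]__yyxxx   (q3,z)→(q0,z,-1)
state=q0 head=-2 tape=[_]z__yyxxx
Cell 1 holds _ when M halts.

_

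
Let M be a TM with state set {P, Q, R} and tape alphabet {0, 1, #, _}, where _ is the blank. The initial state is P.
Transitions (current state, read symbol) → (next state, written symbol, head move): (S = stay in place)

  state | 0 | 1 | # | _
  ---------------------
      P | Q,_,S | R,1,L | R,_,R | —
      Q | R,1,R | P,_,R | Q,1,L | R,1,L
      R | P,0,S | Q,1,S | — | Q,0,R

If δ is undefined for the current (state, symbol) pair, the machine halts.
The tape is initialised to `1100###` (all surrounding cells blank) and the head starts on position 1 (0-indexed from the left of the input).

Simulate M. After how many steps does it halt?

15

P | 1[1]00###   read 1 → write 1, move L, go to R
R | [1]100###   read 1 → write 1, move S, go to Q
Q | [1]100###   read 1 → write _, move R, go to P
P | _[1]00###   read 1 → write 1, move L, go to R
R | [_]100###   read _ → write 0, move R, go to Q
Q | 0[1]00###   read 1 → write _, move R, go to P
P | 0_[0]0###   read 0 → write _, move S, go to Q
Q | 0_[_]0###   read _ → write 1, move L, go to R
R | 0[_]10###   read _ → write 0, move R, go to Q
Q | 00[1]0###   read 1 → write _, move R, go to P
P | 00_[0]###   read 0 → write _, move S, go to Q
Q | 00_[_]###   read _ → write 1, move L, go to R
R | 00[_]1###   read _ → write 0, move R, go to Q
Q | 000[1]###   read 1 → write _, move R, go to P
P | 000_[#]##   read # → write _, move R, go to R
R | 000__[#]#
M halts after 15 transitions.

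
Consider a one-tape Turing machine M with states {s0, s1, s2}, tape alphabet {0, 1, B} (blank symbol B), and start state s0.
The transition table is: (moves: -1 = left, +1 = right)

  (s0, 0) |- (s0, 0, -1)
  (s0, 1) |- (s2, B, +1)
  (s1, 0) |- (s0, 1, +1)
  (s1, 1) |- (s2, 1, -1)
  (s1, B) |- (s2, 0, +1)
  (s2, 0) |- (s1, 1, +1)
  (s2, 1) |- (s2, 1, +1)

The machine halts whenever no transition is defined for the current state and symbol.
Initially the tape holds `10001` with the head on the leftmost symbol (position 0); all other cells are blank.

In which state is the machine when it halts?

state=s0 head=0 tape=[1]0001B   (s0,1)→(s2,B,+1)
state=s2 head=1 tape=B[0]001B   (s2,0)→(s1,1,+1)
state=s1 head=2 tape=B1[0]01B   (s1,0)→(s0,1,+1)
state=s0 head=3 tape=B11[0]1B   (s0,0)→(s0,0,-1)
state=s0 head=2 tape=B1[1]01B   (s0,1)→(s2,B,+1)
state=s2 head=3 tape=B1B[0]1B   (s2,0)→(s1,1,+1)
state=s1 head=4 tape=B1B1[1]B   (s1,1)→(s2,1,-1)
state=s2 head=3 tape=B1B[1]1B   (s2,1)→(s2,1,+1)
state=s2 head=4 tape=B1B1[1]B   (s2,1)→(s2,1,+1)
state=s2 head=5 tape=B1B11[B]
No transition is defined for (s2, B); M halts in state s2.

s2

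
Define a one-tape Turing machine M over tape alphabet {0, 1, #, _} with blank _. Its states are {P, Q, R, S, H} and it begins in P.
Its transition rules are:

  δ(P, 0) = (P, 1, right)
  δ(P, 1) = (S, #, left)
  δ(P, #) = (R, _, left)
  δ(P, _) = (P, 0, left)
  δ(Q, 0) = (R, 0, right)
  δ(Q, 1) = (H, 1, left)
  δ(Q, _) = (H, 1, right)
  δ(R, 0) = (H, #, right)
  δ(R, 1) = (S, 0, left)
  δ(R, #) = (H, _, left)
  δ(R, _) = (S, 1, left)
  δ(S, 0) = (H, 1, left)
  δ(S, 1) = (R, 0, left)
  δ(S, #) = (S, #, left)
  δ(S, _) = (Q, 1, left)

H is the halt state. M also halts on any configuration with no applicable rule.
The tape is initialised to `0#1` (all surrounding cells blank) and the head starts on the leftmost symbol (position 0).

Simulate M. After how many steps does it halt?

5

state=P head=0 tape=__[0]#1   (P,0)→(P,1,right)
state=P head=1 tape=__1[#]1   (P,#)→(R,_,left)
state=R head=0 tape=__[1]_1   (R,1)→(S,0,left)
state=S head=-1 tape=_[_]0_1   (S,_)→(Q,1,left)
state=Q head=-2 tape=[_]10_1   (Q,_)→(H,1,right)
state=H head=-1 tape=1[1]0_1
M halts after 5 transitions.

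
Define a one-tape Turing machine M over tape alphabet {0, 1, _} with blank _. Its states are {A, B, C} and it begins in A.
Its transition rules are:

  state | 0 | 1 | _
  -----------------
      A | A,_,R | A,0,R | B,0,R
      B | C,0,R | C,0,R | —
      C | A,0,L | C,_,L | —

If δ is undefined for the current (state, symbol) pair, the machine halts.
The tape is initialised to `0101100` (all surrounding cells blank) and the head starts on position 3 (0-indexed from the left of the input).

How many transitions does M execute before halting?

A | 010[1]100__   read 1 → write 0, move R, go to A
A | 0100[1]00__   read 1 → write 0, move R, go to A
A | 01000[0]0__   read 0 → write _, move R, go to A
A | 01000_[0]__   read 0 → write _, move R, go to A
A | 01000__[_]_   read _ → write 0, move R, go to B
B | 01000__0[_]
M halts after 5 transitions.

5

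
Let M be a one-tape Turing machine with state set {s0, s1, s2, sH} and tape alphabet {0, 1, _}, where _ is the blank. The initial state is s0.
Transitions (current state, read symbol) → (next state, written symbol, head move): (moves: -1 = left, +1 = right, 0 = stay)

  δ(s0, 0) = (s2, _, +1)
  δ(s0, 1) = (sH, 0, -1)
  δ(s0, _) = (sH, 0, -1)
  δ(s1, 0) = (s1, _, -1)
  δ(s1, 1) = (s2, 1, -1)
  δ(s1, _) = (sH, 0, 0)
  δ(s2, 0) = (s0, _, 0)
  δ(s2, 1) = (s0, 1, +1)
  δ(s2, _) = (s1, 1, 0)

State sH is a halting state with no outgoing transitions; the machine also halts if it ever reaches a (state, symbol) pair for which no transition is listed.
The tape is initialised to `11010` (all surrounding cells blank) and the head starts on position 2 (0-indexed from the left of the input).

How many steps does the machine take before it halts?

state=s0 head=2 tape=11[0]10_   (s0,0)→(s2,_,+1)
state=s2 head=3 tape=11_[1]0_   (s2,1)→(s0,1,+1)
state=s0 head=4 tape=11_1[0]_   (s0,0)→(s2,_,+1)
state=s2 head=5 tape=11_1_[_]   (s2,_)→(s1,1,0)
state=s1 head=5 tape=11_1_[1]   (s1,1)→(s2,1,-1)
state=s2 head=4 tape=11_1[_]1   (s2,_)→(s1,1,0)
state=s1 head=4 tape=11_1[1]1   (s1,1)→(s2,1,-1)
state=s2 head=3 tape=11_[1]11   (s2,1)→(s0,1,+1)
state=s0 head=4 tape=11_1[1]1   (s0,1)→(sH,0,-1)
state=sH head=3 tape=11_[1]01
M halts after 9 transitions.

9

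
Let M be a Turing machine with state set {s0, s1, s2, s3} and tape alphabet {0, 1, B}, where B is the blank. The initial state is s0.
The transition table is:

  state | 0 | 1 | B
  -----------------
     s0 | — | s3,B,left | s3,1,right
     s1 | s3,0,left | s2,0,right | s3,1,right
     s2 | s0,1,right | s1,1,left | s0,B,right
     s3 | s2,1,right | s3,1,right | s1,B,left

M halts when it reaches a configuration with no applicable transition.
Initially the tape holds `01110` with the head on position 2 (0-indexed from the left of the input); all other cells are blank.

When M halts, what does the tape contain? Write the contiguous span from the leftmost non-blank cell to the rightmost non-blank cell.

s0 | 01[1]10   read 1 → write B, move left, go to s3
s3 | 0[1]B10   read 1 → write 1, move right, go to s3
s3 | 01[B]10   read B → write B, move left, go to s1
s1 | 0[1]B10   read 1 → write 0, move right, go to s2
s2 | 00[B]10   read B → write B, move right, go to s0
s0 | 00B[1]0   read 1 → write B, move left, go to s3
s3 | 00[B]B0   read B → write B, move left, go to s1
s1 | 0[0]BB0   read 0 → write 0, move left, go to s3
s3 | [0]0BB0   read 0 → write 1, move right, go to s2
s2 | 1[0]BB0   read 0 → write 1, move right, go to s0
s0 | 11[B]B0   read B → write 1, move right, go to s3
s3 | 111[B]0   read B → write B, move left, go to s1
s1 | 11[1]B0   read 1 → write 0, move right, go to s2
s2 | 110[B]0   read B → write B, move right, go to s0
s0 | 110B[0]
The non-blank tape span at halt is 110B0.

110B0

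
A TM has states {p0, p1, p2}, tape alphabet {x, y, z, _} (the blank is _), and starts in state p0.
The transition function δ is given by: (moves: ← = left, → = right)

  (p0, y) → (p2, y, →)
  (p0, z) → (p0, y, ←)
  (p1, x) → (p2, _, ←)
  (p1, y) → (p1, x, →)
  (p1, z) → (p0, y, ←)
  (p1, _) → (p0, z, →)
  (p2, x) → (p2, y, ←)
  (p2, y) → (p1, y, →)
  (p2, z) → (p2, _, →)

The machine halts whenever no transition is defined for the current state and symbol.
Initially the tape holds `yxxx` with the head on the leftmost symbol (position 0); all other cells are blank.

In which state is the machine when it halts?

p0 | [y]xxx   read y → write y, move →, go to p2
p2 | y[x]xx   read x → write y, move ←, go to p2
p2 | [y]yxx   read y → write y, move →, go to p1
p1 | y[y]xx   read y → write x, move →, go to p1
p1 | yx[x]x   read x → write _, move ←, go to p2
p2 | y[x]_x   read x → write y, move ←, go to p2
p2 | [y]y_x   read y → write y, move →, go to p1
p1 | y[y]_x   read y → write x, move →, go to p1
p1 | yx[_]x   read _ → write z, move →, go to p0
p0 | yxz[x]
No transition is defined for (p0, x); M halts in state p0.

p0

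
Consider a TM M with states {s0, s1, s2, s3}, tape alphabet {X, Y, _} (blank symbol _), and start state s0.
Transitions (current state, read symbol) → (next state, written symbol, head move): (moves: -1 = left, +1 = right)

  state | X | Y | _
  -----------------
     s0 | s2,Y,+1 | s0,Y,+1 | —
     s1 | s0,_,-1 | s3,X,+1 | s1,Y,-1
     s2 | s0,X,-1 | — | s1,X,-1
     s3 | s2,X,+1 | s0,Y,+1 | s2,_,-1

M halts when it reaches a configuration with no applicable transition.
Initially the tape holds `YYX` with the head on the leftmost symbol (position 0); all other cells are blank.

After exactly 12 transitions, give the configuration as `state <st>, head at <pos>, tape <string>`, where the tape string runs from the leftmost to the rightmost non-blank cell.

s0 | [Y]YX__   read Y → write Y, move +1, go to s0
s0 | Y[Y]X__   read Y → write Y, move +1, go to s0
s0 | YY[X]__   read X → write Y, move +1, go to s2
s2 | YYY[_]_   read _ → write X, move -1, go to s1
s1 | YY[Y]X_   read Y → write X, move +1, go to s3
s3 | YYX[X]_   read X → write X, move +1, go to s2
s2 | YYXX[_]   read _ → write X, move -1, go to s1
s1 | YYX[X]X   read X → write _, move -1, go to s0
s0 | YY[X]_X   read X → write Y, move +1, go to s2
s2 | YYY[_]X   read _ → write X, move -1, go to s1
s1 | YY[Y]XX   read Y → write X, move +1, go to s3
s3 | YYX[X]X   read X → write X, move +1, go to s2
s2 | YYXX[X]
After 12 steps: state s2, head at 4, tape YYXXX.

state s2, head at 4, tape YYXXX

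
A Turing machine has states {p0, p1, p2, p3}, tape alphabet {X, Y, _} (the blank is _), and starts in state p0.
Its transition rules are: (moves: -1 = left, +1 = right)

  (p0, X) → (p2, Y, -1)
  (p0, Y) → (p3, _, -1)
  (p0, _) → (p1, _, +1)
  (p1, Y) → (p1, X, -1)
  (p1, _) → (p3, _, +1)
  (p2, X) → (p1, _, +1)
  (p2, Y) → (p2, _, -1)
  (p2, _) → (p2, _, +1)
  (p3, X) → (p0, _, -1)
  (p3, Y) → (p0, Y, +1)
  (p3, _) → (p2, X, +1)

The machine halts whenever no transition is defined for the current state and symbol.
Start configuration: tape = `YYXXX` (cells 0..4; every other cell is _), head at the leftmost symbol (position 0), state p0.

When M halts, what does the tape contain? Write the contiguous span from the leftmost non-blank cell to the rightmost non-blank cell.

X___XX

p0 | _[Y]YXXX   read Y → write _, move -1, go to p3
p3 | [_]_YXXX   read _ → write X, move +1, go to p2
p2 | X[_]YXXX   read _ → write _, move +1, go to p2
p2 | X_[Y]XXX   read Y → write _, move -1, go to p2
p2 | X[_]_XXX   read _ → write _, move +1, go to p2
p2 | X_[_]XXX   read _ → write _, move +1, go to p2
p2 | X__[X]XX   read X → write _, move +1, go to p1
p1 | X___[X]X
The non-blank tape span at halt is X___XX.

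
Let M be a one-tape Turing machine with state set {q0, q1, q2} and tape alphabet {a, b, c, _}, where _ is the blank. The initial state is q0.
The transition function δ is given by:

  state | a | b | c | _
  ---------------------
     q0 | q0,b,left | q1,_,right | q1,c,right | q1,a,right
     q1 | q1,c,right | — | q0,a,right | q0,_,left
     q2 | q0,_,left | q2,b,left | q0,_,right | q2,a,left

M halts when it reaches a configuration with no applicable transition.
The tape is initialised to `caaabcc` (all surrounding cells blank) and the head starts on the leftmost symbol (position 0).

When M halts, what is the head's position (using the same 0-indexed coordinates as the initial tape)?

q0 | [c]aaabcc   read c → write c, move right, go to q1
q1 | c[a]aabcc   read a → write c, move right, go to q1
q1 | cc[a]abcc   read a → write c, move right, go to q1
q1 | ccc[a]bcc   read a → write c, move right, go to q1
q1 | cccc[b]cc
At halt the head is at cell 4.

4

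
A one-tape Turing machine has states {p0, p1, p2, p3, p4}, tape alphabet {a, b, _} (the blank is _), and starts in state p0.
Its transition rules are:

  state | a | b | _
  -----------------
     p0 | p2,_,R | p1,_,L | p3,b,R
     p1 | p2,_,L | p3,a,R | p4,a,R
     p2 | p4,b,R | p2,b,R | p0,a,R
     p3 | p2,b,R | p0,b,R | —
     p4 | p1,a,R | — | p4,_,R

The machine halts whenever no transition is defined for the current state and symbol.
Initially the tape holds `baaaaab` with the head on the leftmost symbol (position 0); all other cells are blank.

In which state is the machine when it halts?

p3

state=p0 head=0 tape=_[b]aaaaab_   (p0,b)→(p1,_,L)
state=p1 head=-1 tape=[_]_aaaaab_   (p1,_)→(p4,a,R)
state=p4 head=0 tape=a[_]aaaaab_   (p4,_)→(p4,_,R)
state=p4 head=1 tape=a_[a]aaaab_   (p4,a)→(p1,a,R)
state=p1 head=2 tape=a_a[a]aaab_   (p1,a)→(p2,_,L)
state=p2 head=1 tape=a_[a]_aaab_   (p2,a)→(p4,b,R)
state=p4 head=2 tape=a_b[_]aaab_   (p4,_)→(p4,_,R)
state=p4 head=3 tape=a_b_[a]aab_   (p4,a)→(p1,a,R)
state=p1 head=4 tape=a_b_a[a]ab_   (p1,a)→(p2,_,L)
state=p2 head=3 tape=a_b_[a]_ab_   (p2,a)→(p4,b,R)
state=p4 head=4 tape=a_b_b[_]ab_   (p4,_)→(p4,_,R)
state=p4 head=5 tape=a_b_b_[a]b_   (p4,a)→(p1,a,R)
state=p1 head=6 tape=a_b_b_a[b]_   (p1,b)→(p3,a,R)
state=p3 head=7 tape=a_b_b_aa[_]
No transition is defined for (p3, _); M halts in state p3.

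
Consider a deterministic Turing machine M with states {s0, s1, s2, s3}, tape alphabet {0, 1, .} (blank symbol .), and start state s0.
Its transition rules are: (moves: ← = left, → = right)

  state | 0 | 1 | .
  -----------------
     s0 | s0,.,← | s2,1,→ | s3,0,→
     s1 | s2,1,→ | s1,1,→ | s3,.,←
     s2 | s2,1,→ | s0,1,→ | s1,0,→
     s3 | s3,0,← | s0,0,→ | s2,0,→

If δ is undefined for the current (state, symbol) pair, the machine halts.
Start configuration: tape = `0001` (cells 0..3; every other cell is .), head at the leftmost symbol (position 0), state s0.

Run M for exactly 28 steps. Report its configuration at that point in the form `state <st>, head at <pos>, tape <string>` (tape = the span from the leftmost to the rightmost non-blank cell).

state s0, head at 2, tape 0000..00

s0 | .[0]001....   read 0 → write ., move ←, go to s0
s0 | [.].001....   read . → write 0, move →, go to s3
s3 | 0[.]001....   read . → write 0, move →, go to s2
s2 | 00[0]01....   read 0 → write 1, move →, go to s2
s2 | 001[0]1....   read 0 → write 1, move →, go to s2
s2 | 0011[1]....   read 1 → write 1, move →, go to s0
s0 | 00111[.]...   read . → write 0, move →, go to s3
s3 | 001110[.]..   read . → write 0, move →, go to s2
s2 | 0011100[.].   read . → write 0, move →, go to s1
s1 | 00111000[.]   read . → write ., move ←, go to s3
s3 | 0011100[0].   read 0 → write 0, move ←, go to s3
s3 | 001110[0]0.   read 0 → write 0, move ←, go to s3
s3 | 00111[0]00.   read 0 → write 0, move ←, go to s3
s3 | 0011[1]000.   read 1 → write 0, move →, go to s0
s0 | 00110[0]00.   read 0 → write ., move ←, go to s0
s0 | 0011[0].00.   read 0 → write ., move ←, go to s0
s0 | 001[1]..00.   read 1 → write 1, move →, go to s2
s2 | 0011[.].00.   read . → write 0, move →, go to s1
s1 | 00110[.]00.   read . → write ., move ←, go to s3
s3 | 0011[0].00.   read 0 → write 0, move ←, go to s3
s3 | 001[1]0.00.   read 1 → write 0, move →, go to s0
s0 | 0010[0].00.   read 0 → write ., move ←, go to s0
s0 | 001[0]..00.   read 0 → write ., move ←, go to s0
s0 | 00[1]...00.   read 1 → write 1, move →, go to s2
s2 | 001[.]..00.   read . → write 0, move →, go to s1
s1 | 0010[.].00.   read . → write ., move ←, go to s3
s3 | 001[0]..00.   read 0 → write 0, move ←, go to s3
s3 | 00[1]0..00.   read 1 → write 0, move →, go to s0
s0 | 000[0]..00.
After 28 steps: state s0, head at 2, tape 0000..00.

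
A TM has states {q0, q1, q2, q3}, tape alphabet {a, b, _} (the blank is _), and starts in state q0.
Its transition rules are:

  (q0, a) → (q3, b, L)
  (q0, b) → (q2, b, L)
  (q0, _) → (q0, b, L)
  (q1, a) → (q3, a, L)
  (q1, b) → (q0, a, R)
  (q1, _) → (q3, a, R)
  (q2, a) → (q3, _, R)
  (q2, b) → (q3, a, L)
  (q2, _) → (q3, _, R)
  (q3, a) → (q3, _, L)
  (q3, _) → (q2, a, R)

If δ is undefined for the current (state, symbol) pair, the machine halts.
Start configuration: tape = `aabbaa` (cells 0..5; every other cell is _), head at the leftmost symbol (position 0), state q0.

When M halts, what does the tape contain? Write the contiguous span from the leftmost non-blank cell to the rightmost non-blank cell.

q0 | __[a]abbaa   read a → write b, move L, go to q3
q3 | _[_]babbaa   read _ → write a, move R, go to q2
q2 | _a[b]abbaa   read b → write a, move L, go to q3
q3 | _[a]aabbaa   read a → write _, move L, go to q3
q3 | [_]_aabbaa   read _ → write a, move R, go to q2
q2 | a[_]aabbaa   read _ → write _, move R, go to q3
q3 | a_[a]abbaa   read a → write _, move L, go to q3
q3 | a[_]_abbaa   read _ → write a, move R, go to q2
q2 | aa[_]abbaa   read _ → write _, move R, go to q3
q3 | aa_[a]bbaa   read a → write _, move L, go to q3
q3 | aa[_]_bbaa   read _ → write a, move R, go to q2
q2 | aaa[_]bbaa   read _ → write _, move R, go to q3
q3 | aaa_[b]baa
The non-blank tape span at halt is aaa_bbaa.

aaa_bbaa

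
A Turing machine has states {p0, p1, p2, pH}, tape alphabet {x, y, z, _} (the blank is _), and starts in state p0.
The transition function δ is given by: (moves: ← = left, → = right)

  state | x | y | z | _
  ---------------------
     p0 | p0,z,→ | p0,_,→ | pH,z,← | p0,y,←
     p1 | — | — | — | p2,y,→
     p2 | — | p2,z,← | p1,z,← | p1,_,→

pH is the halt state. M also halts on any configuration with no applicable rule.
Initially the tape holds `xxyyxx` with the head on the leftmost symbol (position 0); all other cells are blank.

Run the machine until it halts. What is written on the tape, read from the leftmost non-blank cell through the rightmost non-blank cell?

zz__zzy

p0 | [x]xyyxx_   read x → write z, move →, go to p0
p0 | z[x]yyxx_   read x → write z, move →, go to p0
p0 | zz[y]yxx_   read y → write _, move →, go to p0
p0 | zz_[y]xx_   read y → write _, move →, go to p0
p0 | zz__[x]x_   read x → write z, move →, go to p0
p0 | zz__z[x]_   read x → write z, move →, go to p0
p0 | zz__zz[_]   read _ → write y, move ←, go to p0
p0 | zz__z[z]y   read z → write z, move ←, go to pH
pH | zz__[z]zy
The non-blank tape span at halt is zz__zzy.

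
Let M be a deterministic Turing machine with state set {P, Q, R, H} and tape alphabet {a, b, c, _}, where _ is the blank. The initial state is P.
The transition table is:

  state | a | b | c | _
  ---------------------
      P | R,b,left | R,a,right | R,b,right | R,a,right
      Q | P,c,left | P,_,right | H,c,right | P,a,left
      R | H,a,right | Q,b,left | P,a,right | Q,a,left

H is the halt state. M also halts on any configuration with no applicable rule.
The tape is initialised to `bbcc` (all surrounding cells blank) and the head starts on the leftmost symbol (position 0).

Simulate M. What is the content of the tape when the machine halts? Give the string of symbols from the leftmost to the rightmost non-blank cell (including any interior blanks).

aabcab

P | _[b]bcc_   read b → write a, move right, go to R
R | _a[b]cc_   read b → write b, move left, go to Q
Q | _[a]bcc_   read a → write c, move left, go to P
P | [_]cbcc_   read _ → write a, move right, go to R
R | a[c]bcc_   read c → write a, move right, go to P
P | aa[b]cc_   read b → write a, move right, go to R
R | aaa[c]c_   read c → write a, move right, go to P
P | aaaa[c]_   read c → write b, move right, go to R
R | aaaab[_]   read _ → write a, move left, go to Q
Q | aaaa[b]a   read b → write _, move right, go to P
P | aaaa_[a]   read a → write b, move left, go to R
R | aaaa[_]b   read _ → write a, move left, go to Q
Q | aaa[a]ab   read a → write c, move left, go to P
P | aa[a]cab   read a → write b, move left, go to R
R | a[a]bcab   read a → write a, move right, go to H
H | aa[b]cab
The non-blank tape span at halt is aabcab.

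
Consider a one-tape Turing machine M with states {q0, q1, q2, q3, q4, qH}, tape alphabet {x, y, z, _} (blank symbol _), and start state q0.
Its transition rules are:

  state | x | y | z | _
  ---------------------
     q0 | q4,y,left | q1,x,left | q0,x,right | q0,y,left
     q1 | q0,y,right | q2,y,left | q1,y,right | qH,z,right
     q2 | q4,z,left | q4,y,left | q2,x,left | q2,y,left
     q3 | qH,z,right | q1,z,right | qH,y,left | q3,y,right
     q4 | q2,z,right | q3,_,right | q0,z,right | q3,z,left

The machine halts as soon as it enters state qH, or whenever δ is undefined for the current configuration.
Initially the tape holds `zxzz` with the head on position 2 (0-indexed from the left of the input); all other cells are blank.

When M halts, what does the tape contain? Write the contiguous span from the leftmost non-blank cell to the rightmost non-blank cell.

yyyyxxx

q0 | __zx[z]z_   read z → write x, move right, go to q0
q0 | __zxx[z]_   read z → write x, move right, go to q0
q0 | __zxxx[_]   read _ → write y, move left, go to q0
q0 | __zxx[x]y   read x → write y, move left, go to q4
q4 | __zx[x]yy   read x → write z, move right, go to q2
q2 | __zxz[y]y   read y → write y, move left, go to q4
q4 | __zx[z]yy   read z → write z, move right, go to q0
q0 | __zxz[y]y   read y → write x, move left, go to q1
q1 | __zx[z]xy   read z → write y, move right, go to q1
q1 | __zxy[x]y   read x → write y, move right, go to q0
q0 | __zxyy[y]   read y → write x, move left, go to q1
q1 | __zxy[y]x   read y → write y, move left, go to q2
q2 | __zx[y]yx   read y → write y, move left, go to q4
q4 | __z[x]yyx   read x → write z, move right, go to q2
q2 | __zz[y]yx   read y → write y, move left, go to q4
q4 | __z[z]yyx   read z → write z, move right, go to q0
q0 | __zz[y]yx   read y → write x, move left, go to q1
q1 | __z[z]xyx   read z → write y, move right, go to q1
q1 | __zy[x]yx   read x → write y, move right, go to q0
q0 | __zyy[y]x   read y → write x, move left, go to q1
q1 | __zy[y]xx   read y → write y, move left, go to q2
q2 | __z[y]yxx   read y → write y, move left, go to q4
q4 | __[z]yyxx   read z → write z, move right, go to q0
q0 | __z[y]yxx   read y → write x, move left, go to q1
q1 | __[z]xyxx   read z → write y, move right, go to q1
q1 | __y[x]yxx   read x → write y, move right, go to q0
q0 | __yy[y]xx   read y → write x, move left, go to q1
q1 | __y[y]xxx   read y → write y, move left, go to q2
q2 | __[y]yxxx   read y → write y, move left, go to q4
q4 | _[_]yyxxx   read _ → write z, move left, go to q3
q3 | [_]zyyxxx   read _ → write y, move right, go to q3
q3 | y[z]yyxxx   read z → write y, move left, go to qH
qH | [y]yyyxxx
The non-blank tape span at halt is yyyyxxx.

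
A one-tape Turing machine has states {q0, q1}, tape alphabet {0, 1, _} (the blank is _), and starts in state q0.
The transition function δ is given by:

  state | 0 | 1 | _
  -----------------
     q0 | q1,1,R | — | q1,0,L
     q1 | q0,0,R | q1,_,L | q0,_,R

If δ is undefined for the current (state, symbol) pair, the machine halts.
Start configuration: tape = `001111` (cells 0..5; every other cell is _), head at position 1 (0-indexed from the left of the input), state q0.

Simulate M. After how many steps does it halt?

state=q0 head=1 tape=0[0]1111   (q0,0)→(q1,1,R)
state=q1 head=2 tape=01[1]111   (q1,1)→(q1,_,L)
state=q1 head=1 tape=0[1]_111   (q1,1)→(q1,_,L)
state=q1 head=0 tape=[0]__111   (q1,0)→(q0,0,R)
state=q0 head=1 tape=0[_]_111   (q0,_)→(q1,0,L)
state=q1 head=0 tape=[0]0_111   (q1,0)→(q0,0,R)
state=q0 head=1 tape=0[0]_111   (q0,0)→(q1,1,R)
state=q1 head=2 tape=01[_]111   (q1,_)→(q0,_,R)
state=q0 head=3 tape=01_[1]11
M halts after 8 transitions.

8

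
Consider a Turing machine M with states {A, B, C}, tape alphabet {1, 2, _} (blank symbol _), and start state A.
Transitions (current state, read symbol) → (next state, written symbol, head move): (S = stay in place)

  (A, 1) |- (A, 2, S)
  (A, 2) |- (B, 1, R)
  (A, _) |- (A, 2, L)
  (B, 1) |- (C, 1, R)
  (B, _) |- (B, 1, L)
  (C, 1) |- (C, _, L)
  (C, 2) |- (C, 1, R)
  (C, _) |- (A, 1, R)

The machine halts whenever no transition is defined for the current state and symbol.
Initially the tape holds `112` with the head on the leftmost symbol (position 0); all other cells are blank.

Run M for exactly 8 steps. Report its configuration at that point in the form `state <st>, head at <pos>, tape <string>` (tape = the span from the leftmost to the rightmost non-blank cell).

A | [1]12__   read 1 → write 2, move S, go to A
A | [2]12__   read 2 → write 1, move R, go to B
B | 1[1]2__   read 1 → write 1, move R, go to C
C | 11[2]__   read 2 → write 1, move R, go to C
C | 111[_]_   read _ → write 1, move R, go to A
A | 1111[_]   read _ → write 2, move L, go to A
A | 111[1]2   read 1 → write 2, move S, go to A
A | 111[2]2   read 2 → write 1, move R, go to B
B | 1111[2]
After 8 steps: state B, head at 4, tape 11112.

state B, head at 4, tape 11112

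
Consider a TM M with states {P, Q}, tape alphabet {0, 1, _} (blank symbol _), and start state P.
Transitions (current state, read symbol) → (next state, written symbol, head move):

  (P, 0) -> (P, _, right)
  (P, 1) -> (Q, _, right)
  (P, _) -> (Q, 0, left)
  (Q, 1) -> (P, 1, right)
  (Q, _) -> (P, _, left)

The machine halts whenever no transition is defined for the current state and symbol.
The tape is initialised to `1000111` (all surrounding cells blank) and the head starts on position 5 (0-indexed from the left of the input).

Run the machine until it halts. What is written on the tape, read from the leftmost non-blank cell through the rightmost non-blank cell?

10000_0_0

P | 10001[1]1__   read 1 → write _, move right, go to Q
Q | 10001_[1]__   read 1 → write 1, move right, go to P
P | 10001_1[_]_   read _ → write 0, move left, go to Q
Q | 10001_[1]0_   read 1 → write 1, move right, go to P
P | 10001_1[0]_   read 0 → write _, move right, go to P
P | 10001_1_[_]   read _ → write 0, move left, go to Q
Q | 10001_1[_]0   read _ → write _, move left, go to P
P | 10001_[1]_0   read 1 → write _, move right, go to Q
Q | 10001__[_]0   read _ → write _, move left, go to P
P | 10001_[_]_0   read _ → write 0, move left, go to Q
Q | 10001[_]0_0   read _ → write _, move left, go to P
P | 1000[1]_0_0   read 1 → write _, move right, go to Q
Q | 1000_[_]0_0   read _ → write _, move left, go to P
P | 1000[_]_0_0   read _ → write 0, move left, go to Q
Q | 100[0]0_0_0
The non-blank tape span at halt is 10000_0_0.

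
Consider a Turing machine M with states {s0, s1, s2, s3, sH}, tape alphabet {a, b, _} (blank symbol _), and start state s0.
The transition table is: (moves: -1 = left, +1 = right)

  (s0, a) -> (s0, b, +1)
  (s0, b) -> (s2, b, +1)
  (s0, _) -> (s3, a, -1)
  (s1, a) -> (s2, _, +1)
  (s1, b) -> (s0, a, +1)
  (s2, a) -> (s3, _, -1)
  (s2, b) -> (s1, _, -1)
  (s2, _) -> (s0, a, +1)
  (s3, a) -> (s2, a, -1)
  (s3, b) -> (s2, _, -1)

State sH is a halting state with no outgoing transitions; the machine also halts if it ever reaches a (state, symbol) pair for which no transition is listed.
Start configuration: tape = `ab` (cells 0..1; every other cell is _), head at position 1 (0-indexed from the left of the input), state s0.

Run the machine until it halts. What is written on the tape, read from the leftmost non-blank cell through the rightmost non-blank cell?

state=s0 head=1 tape=a[b]____   (s0,b)→(s2,b,+1)
state=s2 head=2 tape=ab[_]___   (s2,_)→(s0,a,+1)
state=s0 head=3 tape=aba[_]__   (s0,_)→(s3,a,-1)
state=s3 head=2 tape=ab[a]a__   (s3,a)→(s2,a,-1)
state=s2 head=1 tape=a[b]aa__   (s2,b)→(s1,_,-1)
state=s1 head=0 tape=[a]_aa__   (s1,a)→(s2,_,+1)
state=s2 head=1 tape=_[_]aa__   (s2,_)→(s0,a,+1)
state=s0 head=2 tape=_a[a]a__   (s0,a)→(s0,b,+1)
state=s0 head=3 tape=_ab[a]__   (s0,a)→(s0,b,+1)
state=s0 head=4 tape=_abb[_]_   (s0,_)→(s3,a,-1)
state=s3 head=3 tape=_ab[b]a_   (s3,b)→(s2,_,-1)
state=s2 head=2 tape=_a[b]_a_   (s2,b)→(s1,_,-1)
state=s1 head=1 tape=_[a]__a_   (s1,a)→(s2,_,+1)
state=s2 head=2 tape=__[_]_a_   (s2,_)→(s0,a,+1)
state=s0 head=3 tape=__a[_]a_   (s0,_)→(s3,a,-1)
state=s3 head=2 tape=__[a]aa_   (s3,a)→(s2,a,-1)
state=s2 head=1 tape=_[_]aaa_   (s2,_)→(s0,a,+1)
state=s0 head=2 tape=_a[a]aa_   (s0,a)→(s0,b,+1)
state=s0 head=3 tape=_ab[a]a_   (s0,a)→(s0,b,+1)
state=s0 head=4 tape=_abb[a]_   (s0,a)→(s0,b,+1)
state=s0 head=5 tape=_abbb[_]   (s0,_)→(s3,a,-1)
state=s3 head=4 tape=_abb[b]a   (s3,b)→(s2,_,-1)
state=s2 head=3 tape=_ab[b]_a   (s2,b)→(s1,_,-1)
state=s1 head=2 tape=_a[b]__a   (s1,b)→(s0,a,+1)
state=s0 head=3 tape=_aa[_]_a   (s0,_)→(s3,a,-1)
state=s3 head=2 tape=_a[a]a_a   (s3,a)→(s2,a,-1)
state=s2 head=1 tape=_[a]aa_a   (s2,a)→(s3,_,-1)
state=s3 head=0 tape=[_]_aa_a
The non-blank tape span at halt is aa_a.

aa_a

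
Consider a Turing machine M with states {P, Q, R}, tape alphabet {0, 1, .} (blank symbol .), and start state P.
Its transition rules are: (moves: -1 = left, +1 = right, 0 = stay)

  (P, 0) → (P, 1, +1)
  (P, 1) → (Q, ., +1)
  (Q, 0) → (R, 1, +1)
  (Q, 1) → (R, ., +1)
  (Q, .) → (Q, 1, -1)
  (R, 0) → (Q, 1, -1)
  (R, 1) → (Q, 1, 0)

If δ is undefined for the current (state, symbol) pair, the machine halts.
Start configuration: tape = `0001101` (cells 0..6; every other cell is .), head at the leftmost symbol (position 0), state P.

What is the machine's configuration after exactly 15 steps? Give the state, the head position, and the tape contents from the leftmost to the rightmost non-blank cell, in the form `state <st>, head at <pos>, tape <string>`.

P | [0]001101   read 0 → write 1, move +1, go to P
P | 1[0]01101   read 0 → write 1, move +1, go to P
P | 11[0]1101   read 0 → write 1, move +1, go to P
P | 111[1]101   read 1 → write ., move +1, go to Q
Q | 111.[1]01   read 1 → write ., move +1, go to R
R | 111..[0]1   read 0 → write 1, move -1, go to Q
Q | 111.[.]11   read . → write 1, move -1, go to Q
Q | 111[.]111   read . → write 1, move -1, go to Q
Q | 11[1]1111   read 1 → write ., move +1, go to R
R | 11.[1]111   read 1 → write 1, move 0, go to Q
Q | 11.[1]111   read 1 → write ., move +1, go to R
R | 11..[1]11   read 1 → write 1, move 0, go to Q
Q | 11..[1]11   read 1 → write ., move +1, go to R
R | 11...[1]1   read 1 → write 1, move 0, go to Q
Q | 11...[1]1   read 1 → write ., move +1, go to R
R | 11....[1]
After 15 steps: state R, head at 6, tape 11....1.

state R, head at 6, tape 11....1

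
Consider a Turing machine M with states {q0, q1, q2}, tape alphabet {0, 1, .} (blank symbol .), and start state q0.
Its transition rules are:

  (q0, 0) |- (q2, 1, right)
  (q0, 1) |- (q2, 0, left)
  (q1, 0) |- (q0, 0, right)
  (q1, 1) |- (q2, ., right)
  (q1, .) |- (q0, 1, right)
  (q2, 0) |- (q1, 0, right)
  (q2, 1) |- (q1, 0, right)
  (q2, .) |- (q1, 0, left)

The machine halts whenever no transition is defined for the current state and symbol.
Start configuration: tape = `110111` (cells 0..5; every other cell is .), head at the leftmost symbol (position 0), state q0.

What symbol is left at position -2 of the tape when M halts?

1

q0 | ..[1]10111....   read 1 → write 0, move left, go to q2
q2 | .[.]010111....   read . → write 0, move left, go to q1
q1 | [.]0010111....   read . → write 1, move right, go to q0
q0 | 1[0]010111....   read 0 → write 1, move right, go to q2
q2 | 11[0]10111....   read 0 → write 0, move right, go to q1
q1 | 110[1]0111....   read 1 → write ., move right, go to q2
q2 | 110.[0]111....   read 0 → write 0, move right, go to q1
q1 | 110.0[1]11....   read 1 → write ., move right, go to q2
q2 | 110.0.[1]1....   read 1 → write 0, move right, go to q1
q1 | 110.0.0[1]....   read 1 → write ., move right, go to q2
q2 | 110.0.0.[.]...   read . → write 0, move left, go to q1
q1 | 110.0.0[.]0...   read . → write 1, move right, go to q0
q0 | 110.0.01[0]...   read 0 → write 1, move right, go to q2
q2 | 110.0.011[.]..   read . → write 0, move left, go to q1
q1 | 110.0.01[1]0..   read 1 → write ., move right, go to q2
q2 | 110.0.01.[0]..   read 0 → write 0, move right, go to q1
q1 | 110.0.01.0[.].   read . → write 1, move right, go to q0
q0 | 110.0.01.01[.]
Cell -2 holds 1 when M halts.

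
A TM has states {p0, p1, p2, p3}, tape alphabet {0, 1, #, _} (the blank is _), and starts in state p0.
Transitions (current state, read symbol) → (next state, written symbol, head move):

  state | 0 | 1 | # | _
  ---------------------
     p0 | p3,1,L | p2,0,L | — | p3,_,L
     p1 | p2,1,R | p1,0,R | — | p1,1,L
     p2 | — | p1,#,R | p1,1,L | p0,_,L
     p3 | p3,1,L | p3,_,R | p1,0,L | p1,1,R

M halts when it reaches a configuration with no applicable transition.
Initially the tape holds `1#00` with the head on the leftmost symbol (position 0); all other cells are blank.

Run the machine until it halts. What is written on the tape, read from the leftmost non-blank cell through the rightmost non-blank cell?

p0 | ___[1]#00   read 1 → write 0, move L, go to p2
p2 | __[_]0#00   read _ → write _, move L, go to p0
p0 | _[_]_0#00   read _ → write _, move L, go to p3
p3 | [_]__0#00   read _ → write 1, move R, go to p1
p1 | 1[_]_0#00   read _ → write 1, move L, go to p1
p1 | [1]1_0#00   read 1 → write 0, move R, go to p1
p1 | 0[1]_0#00   read 1 → write 0, move R, go to p1
p1 | 00[_]0#00   read _ → write 1, move L, go to p1
p1 | 0[0]10#00   read 0 → write 1, move R, go to p2
p2 | 01[1]0#00   read 1 → write #, move R, go to p1
p1 | 01#[0]#00   read 0 → write 1, move R, go to p2
p2 | 01#1[#]00   read # → write 1, move L, go to p1
p1 | 01#[1]100   read 1 → write 0, move R, go to p1
p1 | 01#0[1]00   read 1 → write 0, move R, go to p1
p1 | 01#00[0]0   read 0 → write 1, move R, go to p2
p2 | 01#001[0]
The non-blank tape span at halt is 01#0010.

01#0010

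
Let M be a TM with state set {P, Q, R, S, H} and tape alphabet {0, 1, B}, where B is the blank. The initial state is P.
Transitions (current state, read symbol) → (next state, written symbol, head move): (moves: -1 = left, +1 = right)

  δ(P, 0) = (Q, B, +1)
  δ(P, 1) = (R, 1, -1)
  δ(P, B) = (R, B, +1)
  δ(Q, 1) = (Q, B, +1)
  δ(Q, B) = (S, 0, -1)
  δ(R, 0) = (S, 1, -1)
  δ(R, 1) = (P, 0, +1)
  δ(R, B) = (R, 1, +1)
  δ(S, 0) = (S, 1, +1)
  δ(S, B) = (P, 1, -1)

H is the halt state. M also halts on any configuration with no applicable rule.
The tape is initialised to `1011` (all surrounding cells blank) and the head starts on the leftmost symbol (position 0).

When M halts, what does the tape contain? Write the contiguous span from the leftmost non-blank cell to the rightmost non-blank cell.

P | B[1]011BB   read 1 → write 1, move -1, go to R
R | [B]1011BB   read B → write 1, move +1, go to R
R | 1[1]011BB   read 1 → write 0, move +1, go to P
P | 10[0]11BB   read 0 → write B, move +1, go to Q
Q | 10B[1]1BB   read 1 → write B, move +1, go to Q
Q | 10BB[1]BB   read 1 → write B, move +1, go to Q
Q | 10BBB[B]B   read B → write 0, move -1, go to S
S | 10BB[B]0B   read B → write 1, move -1, go to P
P | 10B[B]10B   read B → write B, move +1, go to R
R | 10BB[1]0B   read 1 → write 0, move +1, go to P
P | 10BB0[0]B   read 0 → write B, move +1, go to Q
Q | 10BB0B[B]   read B → write 0, move -1, go to S
S | 10BB0[B]0   read B → write 1, move -1, go to P
P | 10BB[0]10   read 0 → write B, move +1, go to Q
Q | 10BBB[1]0   read 1 → write B, move +1, go to Q
Q | 10BBBB[0]
The non-blank tape span at halt is 10BBBB0.

10BBBB0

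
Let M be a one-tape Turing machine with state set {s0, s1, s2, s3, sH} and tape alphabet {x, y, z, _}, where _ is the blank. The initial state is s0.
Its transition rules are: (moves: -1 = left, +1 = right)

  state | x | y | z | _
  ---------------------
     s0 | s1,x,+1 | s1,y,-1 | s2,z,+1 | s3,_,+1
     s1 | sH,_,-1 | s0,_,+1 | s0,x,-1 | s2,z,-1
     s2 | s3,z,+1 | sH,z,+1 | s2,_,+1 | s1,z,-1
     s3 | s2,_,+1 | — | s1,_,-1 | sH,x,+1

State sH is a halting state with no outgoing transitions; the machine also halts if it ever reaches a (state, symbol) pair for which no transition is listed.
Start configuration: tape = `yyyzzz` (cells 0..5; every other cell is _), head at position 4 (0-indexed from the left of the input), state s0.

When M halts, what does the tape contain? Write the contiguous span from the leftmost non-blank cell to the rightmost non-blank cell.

yyzzzzzzz

s0 | yyyz[z]z___   read z → write z, move +1, go to s2
s2 | yyyzz[z]___   read z → write _, move +1, go to s2
s2 | yyyzz_[_]__   read _ → write z, move -1, go to s1
s1 | yyyzz[_]z__   read _ → write z, move -1, go to s2
s2 | yyyz[z]zz__   read z → write _, move +1, go to s2
s2 | yyyz_[z]z__   read z → write _, move +1, go to s2
s2 | yyyz__[z]__   read z → write _, move +1, go to s2
s2 | yyyz___[_]_   read _ → write z, move -1, go to s1
s1 | yyyz__[_]z_   read _ → write z, move -1, go to s2
s2 | yyyz_[_]zz_   read _ → write z, move -1, go to s1
s1 | yyyz[_]zzz_   read _ → write z, move -1, go to s2
s2 | yyy[z]zzzz_   read z → write _, move +1, go to s2
s2 | yyy_[z]zzz_   read z → write _, move +1, go to s2
s2 | yyy__[z]zz_   read z → write _, move +1, go to s2
s2 | yyy___[z]z_   read z → write _, move +1, go to s2
s2 | yyy____[z]_   read z → write _, move +1, go to s2
s2 | yyy_____[_]   read _ → write z, move -1, go to s1
s1 | yyy____[_]z   read _ → write z, move -1, go to s2
s2 | yyy___[_]zz   read _ → write z, move -1, go to s1
s1 | yyy__[_]zzz   read _ → write z, move -1, go to s2
s2 | yyy_[_]zzzz   read _ → write z, move -1, go to s1
s1 | yyy[_]zzzzz   read _ → write z, move -1, go to s2
s2 | yy[y]zzzzzz   read y → write z, move +1, go to sH
sH | yyz[z]zzzzz
The non-blank tape span at halt is yyzzzzzzz.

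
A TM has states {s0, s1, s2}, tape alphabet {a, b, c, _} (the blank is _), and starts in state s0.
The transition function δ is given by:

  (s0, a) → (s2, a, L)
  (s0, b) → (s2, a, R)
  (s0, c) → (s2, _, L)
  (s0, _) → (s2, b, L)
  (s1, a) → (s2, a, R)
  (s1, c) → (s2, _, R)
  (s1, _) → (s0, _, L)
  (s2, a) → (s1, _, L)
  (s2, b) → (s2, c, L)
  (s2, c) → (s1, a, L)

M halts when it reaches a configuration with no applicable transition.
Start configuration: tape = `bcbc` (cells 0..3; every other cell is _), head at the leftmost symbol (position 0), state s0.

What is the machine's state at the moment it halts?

s0 | [b]cbc   read b → write a, move R, go to s2
s2 | a[c]bc   read c → write a, move L, go to s1
s1 | [a]abc   read a → write a, move R, go to s2
s2 | a[a]bc   read a → write _, move L, go to s1
s1 | [a]_bc   read a → write a, move R, go to s2
s2 | a[_]bc
No transition is defined for (s2, _); M halts in state s2.

s2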